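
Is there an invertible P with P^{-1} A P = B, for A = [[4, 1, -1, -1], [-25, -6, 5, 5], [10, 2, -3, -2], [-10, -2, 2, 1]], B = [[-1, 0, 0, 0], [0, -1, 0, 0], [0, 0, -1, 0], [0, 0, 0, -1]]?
No.

Both have characteristic polynomial (x + 1)^4, but the minimal polynomial of A is (x + 1)^2 while the minimal polynomial of B is x + 1. The minimal polynomial is a similarity invariant, so A and B are not similar.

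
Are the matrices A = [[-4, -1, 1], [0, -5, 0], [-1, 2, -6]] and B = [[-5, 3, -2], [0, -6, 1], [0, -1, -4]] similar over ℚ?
Two matrices over a field are similar if and only if they have the same invariant factors.

Both A and B have characteristic polynomial (x + 5)^3 and minimal polynomial (x + 5)^3. Computing further, both have invariant factors (x + 5)^3. Hence A and B are similar.

Yes.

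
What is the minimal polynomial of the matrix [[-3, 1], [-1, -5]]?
m_A(x) = (x + 4)^2

The characteristic polynomial factors as (x + 4)^2. The minimal polynomial is ∏(x - λ)^{k_λ} where k_λ is the size of the largest Jordan block at λ.

For λ = -4: rank(A + 4I) = 1, and the largest Jordan block has size 2 (the smallest k with rank((A + 4I)^k) = rank((A + 4I)^(k+1))).

So m_A(x) = (x + 4)^2.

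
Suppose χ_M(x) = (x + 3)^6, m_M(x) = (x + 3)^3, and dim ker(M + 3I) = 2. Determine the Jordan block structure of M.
Jordan blocks: (-3, 3), (-3, 3)

λ = -3: algebraic multiplicity 6 (exponent in χ_M), largest block size 3 (exponent in m_M), 2 blocks (geometric multiplicity). These force block sizes [3, 3].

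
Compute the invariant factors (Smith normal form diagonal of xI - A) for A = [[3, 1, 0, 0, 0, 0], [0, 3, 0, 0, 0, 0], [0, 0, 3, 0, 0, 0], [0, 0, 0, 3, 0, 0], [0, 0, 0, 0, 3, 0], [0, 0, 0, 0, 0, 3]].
The Jordan structure of A has elementary divisors (x - 3)^2, (x - 3), (x - 3), (x - 3), (x - 3). Arranging the block sizes at each eigenvalue in decreasing order and taking row products gives the invariant factors.

Invariant factors (smallest first, each dividing the next): x - 3, x - 3, x - 3, x - 3, (x - 3)^2.

Check: the last factor (x - 3)^2 is the minimal polynomial, and the product (x - 3)^6 is the characteristic polynomial.

x - 3, x - 3, x - 3, x - 3, (x - 3)^2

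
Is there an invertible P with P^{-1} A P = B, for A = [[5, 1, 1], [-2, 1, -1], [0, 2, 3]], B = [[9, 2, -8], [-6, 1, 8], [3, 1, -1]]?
Both have characteristic polynomial (x - 3)^3, but the minimal polynomial of A is (x - 3)^3 while the minimal polynomial of B is (x - 3)^2. The minimal polynomial is a similarity invariant, so A and B are not similar.

No.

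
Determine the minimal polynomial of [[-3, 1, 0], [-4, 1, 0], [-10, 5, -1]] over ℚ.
m_A(x) = (x + 1)^2

The characteristic polynomial factors as (x + 1)^3. The minimal polynomial is ∏(x - λ)^{k_λ} where k_λ is the size of the largest Jordan block at λ.

For λ = -1: rank(A + I) = 1, and the largest Jordan block has size 2 (the smallest k with rank((A + I)^k) = rank((A + I)^(k+1))).

So m_A(x) = (x + 1)^2.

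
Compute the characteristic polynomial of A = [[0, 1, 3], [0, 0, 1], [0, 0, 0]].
xI - A = [[x, -1, -3], [0, x, -1], [0, 0, x]].

Expanding det(xI - A) along the first row:
det(xI - A) = + (x)·det([[x, -1], [0, x]]) - (-1)·det([[0, -1], [0, x]]) + (-3)·det([[0, x], [0, 0]]).

Evaluating gives χ_A(x) = x^3.

χ_A(x) = x^3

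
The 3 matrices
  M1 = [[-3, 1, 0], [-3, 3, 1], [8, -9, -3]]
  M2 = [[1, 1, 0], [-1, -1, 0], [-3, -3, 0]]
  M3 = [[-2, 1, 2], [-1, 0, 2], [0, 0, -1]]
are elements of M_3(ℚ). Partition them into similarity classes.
3 classes: {M1}, {M2}, {M3}

Characteristic polynomials: χ_{M1} = (x + 1)^3, χ_{M2} = x^3, χ_{M3} = (x + 1)^3.

{M1}: invariant factors (x + 1)^3.

{M2}: invariant factors x, x^2.

{M3}: invariant factors x + 1, (x + 1)^2.

Matrices are similar if and only if their invariant-factor lists agree; the partition into similarity classes is {M1}, {M2}, {M3}.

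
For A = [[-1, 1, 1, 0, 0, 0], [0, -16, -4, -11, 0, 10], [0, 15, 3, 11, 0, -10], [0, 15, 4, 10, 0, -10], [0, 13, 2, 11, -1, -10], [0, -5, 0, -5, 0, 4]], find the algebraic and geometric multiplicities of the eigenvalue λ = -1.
algebraic multiplicity 5, geometric multiplicity 3

The characteristic polynomial is (x - 4)(x + 1)^5, so the factor x + 1 appears with exponent 5: the algebraic multiplicity is 5.

rank(A + I) = 3, so the eigenspace has dimension 6 - 3 = 3: the geometric multiplicity is 3.

Since 3 < 5, A is not diagonalizable.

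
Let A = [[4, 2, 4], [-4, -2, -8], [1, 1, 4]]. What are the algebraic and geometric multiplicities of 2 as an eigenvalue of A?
algebraic multiplicity 3, geometric multiplicity 2

The characteristic polynomial is (x - 2)^3, so the factor x - 2 appears with exponent 3: the algebraic multiplicity is 3.

rank(A - 2I) = 1, so the eigenspace has dimension 3 - 1 = 2: the geometric multiplicity is 2.

Since 2 < 3, A is not diagonalizable.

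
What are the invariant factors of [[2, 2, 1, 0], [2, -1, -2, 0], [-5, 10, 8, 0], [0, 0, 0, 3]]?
The Jordan structure of A has elementary divisors (x - 3)^2, (x - 3), (x - 3). Arranging the block sizes at each eigenvalue in decreasing order and taking row products gives the invariant factors.

Invariant factors (smallest first, each dividing the next): x - 3, x - 3, (x - 3)^2.

Check: the last factor (x - 3)^2 is the minimal polynomial, and the product (x - 3)^4 is the characteristic polynomial.

x - 3, x - 3, (x - 3)^2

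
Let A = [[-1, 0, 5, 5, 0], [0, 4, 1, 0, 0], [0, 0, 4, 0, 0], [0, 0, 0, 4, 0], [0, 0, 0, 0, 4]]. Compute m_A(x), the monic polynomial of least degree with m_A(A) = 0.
The characteristic polynomial factors as (x - 4)^4(x + 1). The minimal polynomial is ∏(x - λ)^{k_λ} where k_λ is the size of the largest Jordan block at λ.

For λ = -1: rank(A + I) = 4, and the largest Jordan block has size 1 (the smallest k with rank((A + I)^k) = rank((A + I)^(k+1))).
For λ = 4: rank(A - 4I) = 2, and the largest Jordan block has size 2 (the smallest k with rank((A - 4I)^k) = rank((A - 4I)^(k+1))).

So m_A(x) = (x - 4)^2(x + 1).

m_A(x) = (x - 4)^2(x + 1)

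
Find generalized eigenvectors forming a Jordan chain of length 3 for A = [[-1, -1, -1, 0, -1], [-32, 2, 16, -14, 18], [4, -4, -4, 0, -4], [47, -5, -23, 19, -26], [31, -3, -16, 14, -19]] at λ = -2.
We seek v_1 ∈ ker((A + 2I)^3) \ ker((A + 2I)^2), then set v_{i+1} = (A + 2I) v_i.

One such chain is v_1 = [[0, 0, 1, 1, 0]]^T, v_2 = [[-1, 2, -2, -2, -2]]^T, v_3 = [[1, 0, 0, -1, 1]]^T. Check: (A + 2I) v_3 = [[0, 0, 0, 0, 0]]^T = 0.

v_1 = [[0, 0, 1, 1, 0]]^T, v_2 = [[-1, 2, -2, -2, -2]]^T, v_3 = [[1, 0, 0, -1, 1]]^T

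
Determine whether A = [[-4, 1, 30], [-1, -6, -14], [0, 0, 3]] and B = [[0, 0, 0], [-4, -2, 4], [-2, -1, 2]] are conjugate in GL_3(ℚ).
No.

trace(A) = -7 but trace(B) = 0. The trace is a similarity invariant, so A and B are not similar.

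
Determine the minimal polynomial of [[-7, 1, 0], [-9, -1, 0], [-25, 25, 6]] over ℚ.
m_A(x) = (x - 6)(x + 4)^2

The characteristic polynomial factors as (x - 6)(x + 4)^2. The minimal polynomial is ∏(x - λ)^{k_λ} where k_λ is the size of the largest Jordan block at λ.

For λ = -4: rank(A + 4I) = 2, and the largest Jordan block has size 2 (the smallest k with rank((A + 4I)^k) = rank((A + 4I)^(k+1))).
For λ = 6: rank(A - 6I) = 2, and the largest Jordan block has size 1 (the smallest k with rank((A - 6I)^k) = rank((A - 6I)^(k+1))).

So m_A(x) = (x - 6)(x + 4)^2.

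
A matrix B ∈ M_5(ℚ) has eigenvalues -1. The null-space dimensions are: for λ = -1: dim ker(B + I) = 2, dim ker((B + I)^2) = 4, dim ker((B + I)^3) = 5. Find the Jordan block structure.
Jordan blocks: (-1, 3), (-1, 2)

λ = -1: successive nullity increments [2, 2, 1] count blocks of size ≥ k; block sizes are [3, 2].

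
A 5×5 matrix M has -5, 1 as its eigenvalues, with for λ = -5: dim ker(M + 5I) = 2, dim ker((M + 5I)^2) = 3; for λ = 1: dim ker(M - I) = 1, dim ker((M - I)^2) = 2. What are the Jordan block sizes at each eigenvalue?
λ = -5: successive nullity increments [2, 1] count blocks of size ≥ k; block sizes are [2, 1].
λ = 1: successive nullity increments [1, 1] count blocks of size ≥ k; block sizes are [2].

Jordan blocks: (-5, 2), (-5, 1), (1, 2)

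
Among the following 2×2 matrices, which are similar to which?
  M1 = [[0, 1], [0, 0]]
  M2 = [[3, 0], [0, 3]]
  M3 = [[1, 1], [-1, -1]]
2 classes: {M1, M3}, {M2}

Characteristic polynomials: χ_{M1} = x^2, χ_{M2} = (x - 3)^2, χ_{M3} = x^2.

{M1, M3}: invariant factors x^2.

{M2}: invariant factors x - 3, x - 3.

Matrices are similar if and only if their invariant-factor lists agree; the partition into similarity classes is {M1, M3}, {M2}.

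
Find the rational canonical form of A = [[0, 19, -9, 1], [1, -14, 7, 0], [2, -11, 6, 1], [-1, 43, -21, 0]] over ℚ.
R = [[0, 0, 0, -1], [1, 0, 0, 8], [0, 1, 0, -14], [0, 0, 1, -8]]

The invariant factors of A (the non-unit diagonal entries of the Smith normal form of xI - A over ℚ[x]) are (x^2 + 4x - 1)^2, each dividing the next. The characteristic polynomial is their product, (x^2 + 4x - 1)^2.

The rational canonical form is the block-diagonal matrix of companion matrices C(f_i):
R = [[0, 0, 0, -1], [1, 0, 0, 8], [0, 1, 0, -14], [0, 0, 1, -8]].

Note the characteristic polynomial does not split into linear factors over ℚ, so A has no Jordan form over ℚ; the rational canonical form exists over any field.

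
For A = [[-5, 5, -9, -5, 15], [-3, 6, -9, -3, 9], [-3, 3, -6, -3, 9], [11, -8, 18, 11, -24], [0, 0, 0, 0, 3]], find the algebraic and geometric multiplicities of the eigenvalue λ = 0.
algebraic multiplicity 2, geometric multiplicity 1

The characteristic polynomial is x^2(x - 3)^3, so the factor x appears with exponent 2: the algebraic multiplicity is 2.

rank(A) = 4, so the eigenspace has dimension 5 - 4 = 1: the geometric multiplicity is 1.

Since 1 < 2, A is not diagonalizable.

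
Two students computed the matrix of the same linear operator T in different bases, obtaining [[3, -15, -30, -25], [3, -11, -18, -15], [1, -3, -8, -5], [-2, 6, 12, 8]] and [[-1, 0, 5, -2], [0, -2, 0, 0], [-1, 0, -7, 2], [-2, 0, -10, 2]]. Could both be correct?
Two matrices over a field are similar if and only if they have the same invariant factors.

Both A and B have characteristic polynomial (x + 2)^4 and minimal polynomial (x + 2)^2. Computing further, both have invariant factors x + 2, x + 2, (x + 2)^2. Hence A and B are similar.

Yes.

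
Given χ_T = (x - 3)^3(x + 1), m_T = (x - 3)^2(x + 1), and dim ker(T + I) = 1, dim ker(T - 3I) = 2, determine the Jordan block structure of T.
Jordan blocks: (-1, 1), (3, 2), (3, 1)

λ = -1: algebraic multiplicity 1 (exponent in χ_T), largest block size 1 (exponent in m_T), 1 block (geometric multiplicity). This forces block sizes [1].
λ = 3: algebraic multiplicity 3 (exponent in χ_T), largest block size 2 (exponent in m_T), 2 blocks (geometric multiplicity). These force block sizes [2, 1].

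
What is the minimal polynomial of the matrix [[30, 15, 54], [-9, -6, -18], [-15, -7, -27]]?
m_A(x) = (x - 3)(x + 3)^2

The characteristic polynomial factors as (x - 3)(x + 3)^2. The minimal polynomial is ∏(x - λ)^{k_λ} where k_λ is the size of the largest Jordan block at λ.

For λ = -3: rank(A + 3I) = 2, and the largest Jordan block has size 2 (the smallest k with rank((A + 3I)^k) = rank((A + 3I)^(k+1))).
For λ = 3: rank(A - 3I) = 2, and the largest Jordan block has size 1 (the smallest k with rank((A - 3I)^k) = rank((A - 3I)^(k+1))).

So m_A(x) = (x - 3)(x + 3)^2.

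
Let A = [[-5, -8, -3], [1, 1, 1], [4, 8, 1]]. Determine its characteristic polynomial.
xI - A = [[x + 5, 8, 3], [-1, x - 1, -1], [-4, -8, x - 1]].

Expanding det(xI - A) along the first row:
det(xI - A) = + (x + 5)·det([[x - 1, -1], [-8, x - 1]]) - (8)·det([[-1, -1], [-4, x - 1]]) + (3)·det([[-1, x - 1], [-4, -8]]).

Evaluating gives χ_A(x) = x^3 + 3x^2 + 3x + 1 = (x + 1)^3.

χ_A(x) = (x + 1)^3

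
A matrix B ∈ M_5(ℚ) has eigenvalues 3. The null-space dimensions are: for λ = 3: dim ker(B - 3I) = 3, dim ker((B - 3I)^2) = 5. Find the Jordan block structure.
Jordan blocks: (3, 2), (3, 2), (3, 1)

λ = 3: successive nullity increments [3, 2] count blocks of size ≥ k; block sizes are [2, 2, 1].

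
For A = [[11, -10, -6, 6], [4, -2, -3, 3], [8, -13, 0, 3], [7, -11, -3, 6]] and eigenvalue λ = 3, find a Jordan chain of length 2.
We seek v_1 ∈ ker((A - 3I)^2) \ ker(A - 3I), then set v_{i+1} = (A - 3I) v_i.

One such chain is v_1 = [[1, 1, 0, 0]]^T, v_2 = [[-2, -1, -5, -4]]^T. Check: (A - 3I) v_2 = [[0, 0, 0, 0]]^T = 0.

v_1 = [[1, 1, 0, 0]]^T, v_2 = [[-2, -1, -5, -4]]^T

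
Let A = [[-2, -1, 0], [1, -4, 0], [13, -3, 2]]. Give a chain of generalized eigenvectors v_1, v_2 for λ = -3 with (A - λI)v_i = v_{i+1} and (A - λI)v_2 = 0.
We seek v_1 ∈ ker((A + 3I)^2) \ ker(A + 3I), then set v_{i+1} = (A + 3I) v_i.

One such chain is v_1 = [[-1, 0, 3]]^T, v_2 = [[-1, -1, 2]]^T. Check: (A + 3I) v_2 = [[0, 0, 0]]^T = 0.

v_1 = [[-1, 0, 3]]^T, v_2 = [[-1, -1, 2]]^T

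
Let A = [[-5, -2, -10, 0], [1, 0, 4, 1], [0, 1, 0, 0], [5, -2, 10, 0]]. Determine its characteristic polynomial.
xI - A = [[x + 5, 2, 10, 0], [-1, x, -4, -1], [0, -1, x, 0], [-5, 2, -10, x]].

Expanding det(xI - A) along the first row:
det(xI - A) = + (x + 5)·det([[x, -4, -1], [-1, x, 0], [2, -10, x]]) - (2)·det([[-1, -4, -1], [0, x, 0], [-5, -10, x]]) + (10)·det([[-1, x, -1], [0, -1, 0], [-5, 2, x]]) - (0)·det([[-1, x, -4], [0, -1, x], [-5, 2, -10]]).

Evaluating gives χ_A(x) = x^4 + 5x^3 = x^3(x + 5).

χ_A(x) = x^3(x + 5)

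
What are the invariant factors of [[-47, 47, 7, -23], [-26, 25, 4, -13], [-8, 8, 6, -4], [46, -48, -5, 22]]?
The Jordan structure of A has elementary divisors (x + 1)^2, (x - 4)^2. Arranging the block sizes at each eigenvalue in decreasing order and taking row products gives the invariant factors.

Invariant factors (smallest first, each dividing the next): (x - 4)^2(x + 1)^2.

Check: the last factor (x - 4)^2(x + 1)^2 is the minimal polynomial, and the product (x - 4)^2(x + 1)^2 is the characteristic polynomial.

(x - 4)^2(x + 1)^2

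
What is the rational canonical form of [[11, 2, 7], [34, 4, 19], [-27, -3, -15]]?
R = [[0, 0, 3], [1, 0, 3], [0, 1, 0]]

The invariant factors of A (the non-unit diagonal entries of the Smith normal form of xI - A over ℚ[x]) are x^3 - 3x - 3, each dividing the next. The characteristic polynomial is their product, x^3 - 3x - 3.

The rational canonical form is the block-diagonal matrix of companion matrices C(f_i):
R = [[0, 0, 3], [1, 0, 3], [0, 1, 0]].

Note the characteristic polynomial does not split into linear factors over ℚ, so A has no Jordan form over ℚ; the rational canonical form exists over any field.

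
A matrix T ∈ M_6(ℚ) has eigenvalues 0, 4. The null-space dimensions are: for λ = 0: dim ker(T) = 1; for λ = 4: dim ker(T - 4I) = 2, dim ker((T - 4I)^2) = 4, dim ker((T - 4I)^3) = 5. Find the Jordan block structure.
λ = 0: successive nullity increments [1] count blocks of size ≥ k; block sizes are [1].
λ = 4: successive nullity increments [2, 2, 1] count blocks of size ≥ k; block sizes are [3, 2].

Jordan blocks: (0, 1), (4, 3), (4, 2)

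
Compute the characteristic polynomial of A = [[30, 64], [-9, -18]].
xI - A = [[x - 30, -64], [9, x + 18]].

Expanding det(xI - A) along the first row:
det(xI - A) = + (x - 30)·det([[x + 18]]) - (-64)·det([[9]]).

Evaluating gives χ_A(x) = x^2 - 12x + 36 = (x - 6)^2.

χ_A(x) = (x - 6)^2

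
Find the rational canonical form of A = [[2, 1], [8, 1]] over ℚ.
The invariant factors of A (the non-unit diagonal entries of the Smith normal form of xI - A over ℚ[x]) are x^2 - 3x - 6, each dividing the next. The characteristic polynomial is their product, x^2 - 3x - 6.

The rational canonical form is the block-diagonal matrix of companion matrices C(f_i):
R = [[0, 6], [1, 3]].

Note the characteristic polynomial does not split into linear factors over ℚ, so A has no Jordan form over ℚ; the rational canonical form exists over any field.

R = [[0, 6], [1, 3]]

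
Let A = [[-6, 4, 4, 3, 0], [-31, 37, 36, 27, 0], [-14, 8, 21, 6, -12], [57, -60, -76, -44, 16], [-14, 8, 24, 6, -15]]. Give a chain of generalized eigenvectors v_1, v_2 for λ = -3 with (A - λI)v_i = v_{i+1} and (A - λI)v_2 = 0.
We seek v_1 ∈ ker((A + 3I)^2) \ ker(A + 3I), then set v_{i+1} = (A + 3I) v_i.

One such chain is v_1 = [[0, -2, 0, 3, 0]]^T, v_2 = [[1, 1, 2, -3, 2]]^T. Check: (A + 3I) v_2 = [[0, 0, 0, 0, 0]]^T = 0.

v_1 = [[0, -2, 0, 3, 0]]^T, v_2 = [[1, 1, 2, -3, 2]]^T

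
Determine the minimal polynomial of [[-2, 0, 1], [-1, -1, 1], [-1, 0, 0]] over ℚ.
m_A(x) = (x + 1)^2

The characteristic polynomial factors as (x + 1)^3. The minimal polynomial is ∏(x - λ)^{k_λ} where k_λ is the size of the largest Jordan block at λ.

For λ = -1: rank(A + I) = 1, and the largest Jordan block has size 2 (the smallest k with rank((A + I)^k) = rank((A + I)^(k+1))).

So m_A(x) = (x + 1)^2.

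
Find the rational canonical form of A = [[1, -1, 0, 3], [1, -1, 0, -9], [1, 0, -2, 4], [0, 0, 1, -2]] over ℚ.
R = [[0, 0, 0, 12], [1, 0, 0, 3], [0, 1, 0, 0], [0, 0, 1, -4]]

The invariant factors of A (the non-unit diagonal entries of the Smith normal form of xI - A over ℚ[x]) are (x + 4)(x^3 - 3), each dividing the next. The characteristic polynomial is their product, (x + 4)(x^3 - 3).

The rational canonical form is the block-diagonal matrix of companion matrices C(f_i):
R = [[0, 0, 0, 12], [1, 0, 0, 3], [0, 1, 0, 0], [0, 0, 1, -4]].

Note the characteristic polynomial does not split into linear factors over ℚ, so A has no Jordan form over ℚ; the rational canonical form exists over any field.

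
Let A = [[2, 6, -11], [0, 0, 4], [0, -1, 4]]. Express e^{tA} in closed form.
A has Jordan form J = [[2, 1, 0], [0, 2, 1], [0, 0, 2]] with A = PJP^{-1}, so e^{tA} = P e^{tJ} P^{-1}.

For a Jordan block J_k(λ), e^{tJ_k(λ)} = e^{λt} · (I + tN + t^2 N^2/2! + ... + t^{k-1} N^{k-1}/(k-1)!) where N is the nilpotent superdiagonal part.

Assembling the blocks and conjugating back gives the entries of e^{tA} as shown above.

e^{tA} = [[e^{2*t}, t*(12 - t)*e^{2*t}/2, t*(t - 11)*e^{2*t}], [0, (1 - 2*t)*e^{2*t}, 4*t*e^{2*t}], [0, -t*e^{2*t}, (2*t + 1)*e^{2*t}]]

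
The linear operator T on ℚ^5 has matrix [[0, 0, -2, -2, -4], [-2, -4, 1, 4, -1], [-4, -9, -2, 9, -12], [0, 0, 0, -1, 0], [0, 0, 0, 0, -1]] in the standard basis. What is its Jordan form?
J = [[-4, 0, 0, 0, 0], [0, -1, 1, 0, 0], [0, 0, -1, 1, 0], [0, 0, 0, -1, 0], [0, 0, 0, 0, -1]]

The characteristic polynomial is det(xI - A) = (x + 1)^4(x + 4), so the eigenvalues are -4 (algebraic multiplicity 1), -1 (algebraic multiplicity 4).

For λ = -4: algebraic multiplicity 1 gives one 1×1 block.

For λ = -1: rank(A + I) = 3, rank((A + I)^2) = 2, rank((A + I)^3) = 1. The eigenspace has dimension 5 - 3 = 2, so there are 2 Jordan blocks; the rank sequence gives block sizes [3, 1].

Assembling the blocks gives the Jordan form J above.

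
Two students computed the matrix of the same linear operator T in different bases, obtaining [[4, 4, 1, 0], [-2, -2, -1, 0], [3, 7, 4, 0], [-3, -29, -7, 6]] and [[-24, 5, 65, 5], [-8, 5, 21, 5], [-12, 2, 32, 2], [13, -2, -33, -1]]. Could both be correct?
Yes.

Two matrices over a field are similar if and only if they have the same invariant factors.

Both A and B have characteristic polynomial (x - 6)(x - 2)^3 and minimal polynomial (x - 6)(x - 2)^3. Computing further, both have invariant factors (x - 6)(x - 2)^3. Hence A and B are similar.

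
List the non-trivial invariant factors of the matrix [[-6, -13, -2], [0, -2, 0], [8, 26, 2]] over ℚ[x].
The Jordan structure of A has elementary divisors (x + 2)^2, (x + 2). Arranging the block sizes at each eigenvalue in decreasing order and taking row products gives the invariant factors.

Invariant factors (smallest first, each dividing the next): x + 2, (x + 2)^2.

Check: the last factor (x + 2)^2 is the minimal polynomial, and the product (x + 2)^3 is the characteristic polynomial.

x + 2, (x + 2)^2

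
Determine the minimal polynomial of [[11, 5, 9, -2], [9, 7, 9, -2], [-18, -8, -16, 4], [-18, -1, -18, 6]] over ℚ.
The characteristic polynomial factors as (x - 2)^4. The minimal polynomial is ∏(x - λ)^{k_λ} where k_λ is the size of the largest Jordan block at λ.

For λ = 2: rank(A - 2I) = 2, and the largest Jordan block has size 3 (the smallest k with rank((A - 2I)^k) = rank((A - 2I)^(k+1))).

So m_A(x) = (x - 2)^3.

m_A(x) = (x - 2)^3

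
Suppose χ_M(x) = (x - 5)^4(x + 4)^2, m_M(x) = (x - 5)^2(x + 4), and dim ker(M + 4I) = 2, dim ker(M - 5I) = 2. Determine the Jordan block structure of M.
Jordan blocks: (-4, 1), (-4, 1), (5, 2), (5, 2)

λ = -4: algebraic multiplicity 2 (exponent in χ_M), largest block size 1 (exponent in m_M), 2 blocks (geometric multiplicity). These force block sizes [1, 1].
λ = 5: algebraic multiplicity 4 (exponent in χ_M), largest block size 2 (exponent in m_M), 2 blocks (geometric multiplicity). These force block sizes [2, 2].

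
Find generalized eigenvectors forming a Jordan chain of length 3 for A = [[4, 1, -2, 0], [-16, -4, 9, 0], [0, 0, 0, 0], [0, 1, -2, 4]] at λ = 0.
We seek v_1 ∈ ker(A^3) \ ker(A^2), then set v_{i+1} = A v_i.

One such chain is v_1 = [[-2, 10, 1, -2]]^T, v_2 = [[0, 1, 0, 0]]^T, v_3 = [[1, -4, 0, 1]]^T. Check: A v_3 = [[0, 0, 0, 0]]^T = 0.

v_1 = [[-2, 10, 1, -2]]^T, v_2 = [[0, 1, 0, 0]]^T, v_3 = [[1, -4, 0, 1]]^T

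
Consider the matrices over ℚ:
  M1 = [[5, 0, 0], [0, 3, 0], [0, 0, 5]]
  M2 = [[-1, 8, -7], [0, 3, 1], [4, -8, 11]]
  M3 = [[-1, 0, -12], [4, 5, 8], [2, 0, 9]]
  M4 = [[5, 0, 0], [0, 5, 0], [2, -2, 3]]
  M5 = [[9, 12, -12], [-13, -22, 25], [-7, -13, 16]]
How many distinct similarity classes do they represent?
3 classes: {M1, M3, M4}, {M2}, {M5}

Characteristic polynomials: χ_{M1} = (x - 5)^2(x - 3), χ_{M2} = (x - 5)^2(x - 3), χ_{M3} = (x - 5)^2(x - 3), χ_{M4} = (x - 5)^2(x - 3), χ_{M5} = (x - 3)^2(x + 3).

{M1, M3, M4}: invariant factors x - 5, (x - 5)(x - 3).

{M2}: invariant factors (x - 5)^2(x - 3).

{M5}: invariant factors (x - 3)^2(x + 3).

Matrices are similar if and only if their invariant-factor lists agree; the partition into similarity classes is {M1, M3, M4}, {M2}, {M5}.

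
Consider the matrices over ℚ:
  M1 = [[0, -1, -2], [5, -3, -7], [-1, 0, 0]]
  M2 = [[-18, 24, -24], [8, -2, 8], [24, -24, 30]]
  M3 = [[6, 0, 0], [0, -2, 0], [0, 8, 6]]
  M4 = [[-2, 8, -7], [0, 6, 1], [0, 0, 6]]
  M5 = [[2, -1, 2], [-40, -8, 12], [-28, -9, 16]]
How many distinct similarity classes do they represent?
Characteristic polynomials: χ_{M1} = (x + 1)^3, χ_{M2} = (x - 6)^2(x + 2), χ_{M3} = (x - 6)^2(x + 2), χ_{M4} = (x - 6)^2(x + 2), χ_{M5} = (x - 6)^2(x + 2).

{M1}: invariant factors (x + 1)^3.

{M2, M3}: invariant factors x - 6, (x - 6)(x + 2).

{M4, M5}: invariant factors (x - 6)^2(x + 2).

Matrices are similar if and only if their invariant-factor lists agree; the partition into similarity classes is {M1}, {M2, M3}, {M4, M5}.

3 classes: {M1}, {M2, M3}, {M4, M5}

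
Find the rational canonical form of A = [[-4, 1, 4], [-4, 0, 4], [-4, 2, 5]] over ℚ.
The invariant factors of A (the non-unit diagonal entries of the Smith normal form of xI - A over ℚ[x]) are (x + 2)(x^2 - 3x - 2), each dividing the next. The characteristic polynomial is their product, (x + 2)(x^2 - 3x - 2).

The rational canonical form is the block-diagonal matrix of companion matrices C(f_i):
R = [[0, 0, 4], [1, 0, 8], [0, 1, 1]].

Note the characteristic polynomial does not split into linear factors over ℚ, so A has no Jordan form over ℚ; the rational canonical form exists over any field.

R = [[0, 0, 4], [1, 0, 8], [0, 1, 1]]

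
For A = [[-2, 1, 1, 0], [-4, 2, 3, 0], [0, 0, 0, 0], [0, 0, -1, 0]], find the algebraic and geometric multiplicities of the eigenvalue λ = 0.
algebraic multiplicity 4, geometric multiplicity 2

The characteristic polynomial is x^4, so the factor x appears with exponent 4: the algebraic multiplicity is 4.

rank(A) = 2, so the eigenspace has dimension 4 - 2 = 2: the geometric multiplicity is 2.

Since 2 < 4, A is not diagonalizable.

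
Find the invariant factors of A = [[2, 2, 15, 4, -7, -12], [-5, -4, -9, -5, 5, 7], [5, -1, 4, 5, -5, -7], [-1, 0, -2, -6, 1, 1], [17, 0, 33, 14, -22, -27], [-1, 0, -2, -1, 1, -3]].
(x + 5)^2, (x + 4)(x + 5)^3

The Jordan structure of A has elementary divisors (x + 5)^3, (x + 5)^2, (x + 4). Arranging the block sizes at each eigenvalue in decreasing order and taking row products gives the invariant factors.

Invariant factors (smallest first, each dividing the next): (x + 5)^2, (x + 4)(x + 5)^3.

Check: the last factor (x + 4)(x + 5)^3 is the minimal polynomial, and the product (x + 4)(x + 5)^5 is the characteristic polynomial.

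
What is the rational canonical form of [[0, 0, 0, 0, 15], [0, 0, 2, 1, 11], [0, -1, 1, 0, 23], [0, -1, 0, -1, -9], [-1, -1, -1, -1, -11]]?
R = [[0, 0, 0, 0, -15], [1, 0, 0, 0, -53], [0, 1, 0, 0, -70], [0, 0, 1, 0, -42], [0, 0, 0, 1, -11]]

The invariant factors of A (the non-unit diagonal entries of the Smith normal form of xI - A over ℚ[x]) are (x + 1)^3(x + 3)(x + 5), each dividing the next. The characteristic polynomial is their product, (x + 1)^3(x + 3)(x + 5).

The rational canonical form is the block-diagonal matrix of companion matrices C(f_i):
R = [[0, 0, 0, 0, -15], [1, 0, 0, 0, -53], [0, 1, 0, 0, -70], [0, 0, 1, 0, -42], [0, 0, 0, 1, -11]].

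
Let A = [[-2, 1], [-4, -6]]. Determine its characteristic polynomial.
χ_A(x) = (x + 4)^2

xI - A = [[x + 2, -1], [4, x + 6]].

Expanding det(xI - A) along the first row:
det(xI - A) = + (x + 2)·det([[x + 6]]) - (-1)·det([[4]]).

Evaluating gives χ_A(x) = x^2 + 8x + 16 = (x + 4)^2.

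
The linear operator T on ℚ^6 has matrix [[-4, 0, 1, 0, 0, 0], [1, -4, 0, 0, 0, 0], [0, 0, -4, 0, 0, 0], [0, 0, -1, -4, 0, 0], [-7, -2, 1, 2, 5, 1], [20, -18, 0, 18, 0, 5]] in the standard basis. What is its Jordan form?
The characteristic polynomial is det(xI - A) = (x - 5)^2(x + 4)^4, so the eigenvalues are -4 (algebraic multiplicity 4), 5 (algebraic multiplicity 2).

For λ = -4: rank(A + 4I) = 4, rank((A + 4I)^2) = 3, rank((A + 4I)^3) = 2. The eigenspace has dimension 6 - 4 = 2, so there are 2 Jordan blocks; the rank sequence gives block sizes [3, 1].

For λ = 5: rank(A - 5I) = 5, rank((A - 5I)^2) = 4. The eigenspace has dimension 6 - 5 = 1, so there is 1 Jordan block; the rank sequence gives block sizes [2].

Assembling the blocks gives the Jordan form J above.

J = [[-4, 1, 0, 0, 0, 0], [0, -4, 1, 0, 0, 0], [0, 0, -4, 0, 0, 0], [0, 0, 0, -4, 0, 0], [0, 0, 0, 0, 5, 1], [0, 0, 0, 0, 0, 5]]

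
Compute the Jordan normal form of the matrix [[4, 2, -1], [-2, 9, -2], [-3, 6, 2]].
The characteristic polynomial is det(xI - A) = (x - 5)^3, so the eigenvalues are 5 (algebraic multiplicity 3).

For λ = 5: rank(A - 5I) = 1, rank((A - 5I)^2) = 0. The eigenspace has dimension 3 - 1 = 2, so there are 2 Jordan blocks; the rank sequence gives block sizes [2, 1].

Assembling the blocks gives the Jordan form J above.

J = [[5, 1, 0], [0, 5, 0], [0, 0, 5]]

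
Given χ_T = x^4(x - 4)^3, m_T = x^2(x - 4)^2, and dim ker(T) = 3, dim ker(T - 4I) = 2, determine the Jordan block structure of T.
Jordan blocks: (0, 2), (0, 1), (0, 1), (4, 2), (4, 1)

λ = 0: algebraic multiplicity 4 (exponent in χ_T), largest block size 2 (exponent in m_T), 3 blocks (geometric multiplicity). These force block sizes [2, 1, 1].
λ = 4: algebraic multiplicity 3 (exponent in χ_T), largest block size 2 (exponent in m_T), 2 blocks (geometric multiplicity). These force block sizes [2, 1].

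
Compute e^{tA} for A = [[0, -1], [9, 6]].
e^{tA} = [[(1 - 3*t)*e^{3*t}, -t*e^{3*t}], [9*t*e^{3*t}, (3*t + 1)*e^{3*t}]]

A has Jordan form J = [[3, 1], [0, 3]] with A = PJP^{-1}, so e^{tA} = P e^{tJ} P^{-1}.

For a Jordan block J_k(λ), e^{tJ_k(λ)} = e^{λt} · (I + tN + t^2 N^2/2! + ... + t^{k-1} N^{k-1}/(k-1)!) where N is the nilpotent superdiagonal part.

Assembling the blocks and conjugating back gives the entries of e^{tA} as shown above.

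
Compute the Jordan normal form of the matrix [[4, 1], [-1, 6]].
J = [[5, 1], [0, 5]]

The characteristic polynomial is det(xI - A) = (x - 5)^2, so the eigenvalues are 5 (algebraic multiplicity 2).

For λ = 5: rank(A - 5I) = 1, rank((A - 5I)^2) = 0. The eigenspace has dimension 2 - 1 = 1, so there is 1 Jordan block; the rank sequence gives block sizes [2].

Assembling the blocks gives the Jordan form J above.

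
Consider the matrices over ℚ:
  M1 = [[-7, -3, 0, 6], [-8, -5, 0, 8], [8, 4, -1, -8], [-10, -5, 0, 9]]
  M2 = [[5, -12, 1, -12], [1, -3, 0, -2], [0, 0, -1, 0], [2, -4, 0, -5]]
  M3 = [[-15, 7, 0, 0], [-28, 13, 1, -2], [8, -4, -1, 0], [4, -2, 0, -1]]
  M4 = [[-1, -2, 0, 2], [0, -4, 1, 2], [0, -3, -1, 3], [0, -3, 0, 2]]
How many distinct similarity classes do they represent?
2 classes: {M1}, {M2, M3, M4}

Characteristic polynomials: χ_{M1} = (x + 1)^4, χ_{M2} = (x + 1)^4, χ_{M3} = (x + 1)^4, χ_{M4} = (x + 1)^4.

{M1}: invariant factors x + 1, x + 1, (x + 1)^2.

{M2, M3, M4}: invariant factors x + 1, (x + 1)^3.

Matrices are similar if and only if their invariant-factor lists agree; the partition into similarity classes is {M1}, {M2, M3, M4}.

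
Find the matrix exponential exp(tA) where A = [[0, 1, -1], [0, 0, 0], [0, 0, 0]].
e^{tA} = [[1, t, -t], [0, 1, 0], [0, 0, 1]]

A has Jordan form J = [[0, 1, 0], [0, 0, 0], [0, 0, 0]] with A = PJP^{-1}, so e^{tA} = P e^{tJ} P^{-1}.

For a Jordan block J_k(λ), e^{tJ_k(λ)} = e^{λt} · (I + tN + t^2 N^2/2! + ... + t^{k-1} N^{k-1}/(k-1)!) where N is the nilpotent superdiagonal part.

Assembling the blocks and conjugating back gives the entries of e^{tA} as shown above.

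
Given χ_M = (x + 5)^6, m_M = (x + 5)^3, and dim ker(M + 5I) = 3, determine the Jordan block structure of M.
λ = -5: algebraic multiplicity 6 (exponent in χ_M), largest block size 3 (exponent in m_M), 3 blocks (geometric multiplicity). These force block sizes [3, 2, 1].

Jordan blocks: (-5, 3), (-5, 2), (-5, 1)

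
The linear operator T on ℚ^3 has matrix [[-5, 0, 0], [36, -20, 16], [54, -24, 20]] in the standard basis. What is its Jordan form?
The characteristic polynomial is det(xI - A) = (x - 4)(x + 4)(x + 5), so the eigenvalues are -5 (algebraic multiplicity 1), -4 (algebraic multiplicity 1), 4 (algebraic multiplicity 1).

For λ = -5: algebraic multiplicity 1 gives one 1×1 block.

For λ = -4: algebraic multiplicity 1 gives one 1×1 block.

For λ = 4: algebraic multiplicity 1 gives one 1×1 block.

Assembling the blocks gives the Jordan form J above.

J = [[-5, 0, 0], [0, -4, 0], [0, 0, 4]]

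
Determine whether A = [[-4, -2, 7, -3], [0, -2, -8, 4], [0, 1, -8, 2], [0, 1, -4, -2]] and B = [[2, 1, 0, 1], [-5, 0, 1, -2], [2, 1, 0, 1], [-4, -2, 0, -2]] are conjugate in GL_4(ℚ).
No.

trace(A) = -16 but trace(B) = 0. The trace is a similarity invariant, so A and B are not similar.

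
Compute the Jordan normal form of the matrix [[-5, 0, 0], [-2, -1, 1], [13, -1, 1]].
The characteristic polynomial is det(xI - A) = x^2(x + 5), so the eigenvalues are -5 (algebraic multiplicity 1), 0 (algebraic multiplicity 2).

For λ = -5: algebraic multiplicity 1 gives one 1×1 block.

For λ = 0: rank(A) = 2, rank(A^2) = 1. The eigenspace has dimension 3 - 2 = 1, so there is 1 Jordan block; the rank sequence gives block sizes [2].

Assembling the blocks gives the Jordan form J above.

J = [[-5, 0, 0], [0, 0, 1], [0, 0, 0]]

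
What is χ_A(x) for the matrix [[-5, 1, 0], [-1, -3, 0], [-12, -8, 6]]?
χ_A(x) = (x - 6)(x + 4)^2

xI - A = [[x + 5, -1, 0], [1, x + 3, 0], [12, 8, x - 6]].

Expanding det(xI - A) along the first row:
det(xI - A) = + (x + 5)·det([[x + 3, 0], [8, x - 6]]) - (-1)·det([[1, 0], [12, x - 6]]) + (0)·det([[1, x + 3], [12, 8]]).

Evaluating gives χ_A(x) = x^3 + 2x^2 - 32x - 96 = (x - 6)(x + 4)^2.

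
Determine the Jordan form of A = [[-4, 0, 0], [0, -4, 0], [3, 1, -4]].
J = [[-4, 1, 0], [0, -4, 0], [0, 0, -4]]

The characteristic polynomial is det(xI - A) = (x + 4)^3, so the eigenvalues are -4 (algebraic multiplicity 3).

For λ = -4: rank(A + 4I) = 1, rank((A + 4I)^2) = 0. The eigenspace has dimension 3 - 1 = 2, so there are 2 Jordan blocks; the rank sequence gives block sizes [2, 1].

Assembling the blocks gives the Jordan form J above.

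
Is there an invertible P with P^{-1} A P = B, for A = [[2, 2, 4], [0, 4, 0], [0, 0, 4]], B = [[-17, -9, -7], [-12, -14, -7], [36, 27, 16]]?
No.

trace(A) = 10 but trace(B) = -15. The trace is a similarity invariant, so A and B are not similar.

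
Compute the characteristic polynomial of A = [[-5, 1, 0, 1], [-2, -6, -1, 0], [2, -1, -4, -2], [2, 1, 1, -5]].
xI - A = [[x + 5, -1, 0, -1], [2, x + 6, 1, 0], [-2, 1, x + 4, 2], [-2, -1, -1, x + 5]].

Expanding det(xI - A) along the first row:
det(xI - A) = + (x + 5)·det([[x + 6, 1, 0], [1, x + 4, 2], [-1, -1, x + 5]]) - (-1)·det([[2, 1, 0], [-2, x + 4, 2], [-2, -1, x + 5]]) + (0)·det([[2, x + 6, 0], [-2, 1, 2], [-2, -1, x + 5]]) - (-1)·det([[2, x + 6, 1], [-2, 1, x + 4], [-2, -1, -1]]).

Evaluating gives χ_A(x) = x^4 + 20x^3 + 150x^2 + 500x + 625 = (x + 5)^4.

χ_A(x) = (x + 5)^4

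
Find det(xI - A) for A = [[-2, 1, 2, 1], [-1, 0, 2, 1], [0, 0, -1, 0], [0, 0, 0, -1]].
χ_A(x) = (x + 1)^4

xI - A = [[x + 2, -1, -2, -1], [1, x, -2, -1], [0, 0, x + 1, 0], [0, 0, 0, x + 1]].

Expanding det(xI - A) along the first row:
det(xI - A) = + (x + 2)·det([[x, -2, -1], [0, x + 1, 0], [0, 0, x + 1]]) - (-1)·det([[1, -2, -1], [0, x + 1, 0], [0, 0, x + 1]]) + (-2)·det([[1, x, -1], [0, 0, 0], [0, 0, x + 1]]) - (-1)·det([[1, x, -2], [0, 0, x + 1], [0, 0, 0]]).

Evaluating gives χ_A(x) = x^4 + 4x^3 + 6x^2 + 4x + 1 = (x + 1)^4.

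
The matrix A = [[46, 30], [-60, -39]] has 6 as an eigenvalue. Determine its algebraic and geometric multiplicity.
The characteristic polynomial is (x - 6)(x - 1), so the factor x - 6 appears with exponent 1: the algebraic multiplicity is 1.

rank(A - 6I) = 1, so the eigenspace has dimension 2 - 1 = 1: the geometric multiplicity is 1.

algebraic multiplicity 1, geometric multiplicity 1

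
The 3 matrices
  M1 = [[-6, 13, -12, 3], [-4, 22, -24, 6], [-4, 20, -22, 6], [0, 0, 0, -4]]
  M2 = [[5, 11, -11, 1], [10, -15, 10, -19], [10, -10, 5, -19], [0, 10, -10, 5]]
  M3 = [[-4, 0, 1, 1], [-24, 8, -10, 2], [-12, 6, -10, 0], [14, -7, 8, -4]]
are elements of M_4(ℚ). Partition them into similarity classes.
Characteristic polynomials: χ_{M1} = (x - 2)(x + 4)^3, χ_{M2} = (x - 5)^2(x + 5)^2, χ_{M3} = (x - 2)(x + 4)^3.

{M1}: invariant factors x + 4, (x - 2)(x + 4)^2.

{M2}: invariant factors (x - 5)^2(x + 5)^2.

{M3}: invariant factors (x - 2)(x + 4)^3.

Matrices are similar if and only if their invariant-factor lists agree; the partition into similarity classes is {M1}, {M2}, {M3}.

3 classes: {M1}, {M2}, {M3}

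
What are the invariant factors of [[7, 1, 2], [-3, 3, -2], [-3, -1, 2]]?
The Jordan structure of A has elementary divisors (x - 4)^2, (x - 4). Arranging the block sizes at each eigenvalue in decreasing order and taking row products gives the invariant factors.

Invariant factors (smallest first, each dividing the next): x - 4, (x - 4)^2.

Check: the last factor (x - 4)^2 is the minimal polynomial, and the product (x - 4)^3 is the characteristic polynomial.

x - 4, (x - 4)^2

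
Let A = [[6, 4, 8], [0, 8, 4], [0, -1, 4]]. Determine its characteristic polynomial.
xI - A = [[x - 6, -4, -8], [0, x - 8, -4], [0, 1, x - 4]].

Expanding det(xI - A) along the first row:
det(xI - A) = + (x - 6)·det([[x - 8, -4], [1, x - 4]]) - (-4)·det([[0, -4], [0, x - 4]]) + (-8)·det([[0, x - 8], [0, 1]]).

Evaluating gives χ_A(x) = x^3 - 18x^2 + 108x - 216 = (x - 6)^3.

χ_A(x) = (x - 6)^3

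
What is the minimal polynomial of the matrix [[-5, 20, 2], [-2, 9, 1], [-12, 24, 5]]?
The characteristic polynomial factors as (x - 5)^2(x + 1). The minimal polynomial is ∏(x - λ)^{k_λ} where k_λ is the size of the largest Jordan block at λ.

For λ = -1: rank(A + I) = 2, and the largest Jordan block has size 1 (the smallest k with rank((A + I)^k) = rank((A + I)^(k+1))).
For λ = 5: rank(A - 5I) = 2, and the largest Jordan block has size 2 (the smallest k with rank((A - 5I)^k) = rank((A - 5I)^(k+1))).

So m_A(x) = (x - 5)^2(x + 1).

m_A(x) = (x - 5)^2(x + 1)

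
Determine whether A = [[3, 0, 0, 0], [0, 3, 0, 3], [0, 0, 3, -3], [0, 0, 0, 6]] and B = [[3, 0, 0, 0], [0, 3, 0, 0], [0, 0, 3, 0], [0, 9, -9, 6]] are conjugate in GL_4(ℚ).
Two matrices over a field are similar if and only if they have the same invariant factors.

Both A and B have characteristic polynomial (x - 6)(x - 3)^3 and minimal polynomial (x - 6)(x - 3). Computing further, both have invariant factors x - 3, x - 3, (x - 6)(x - 3). Hence A and B are similar.

Yes.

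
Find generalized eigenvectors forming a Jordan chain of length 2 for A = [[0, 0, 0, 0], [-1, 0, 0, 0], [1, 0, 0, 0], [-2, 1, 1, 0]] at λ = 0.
v_1 = [[0, -1, 2, -3]]^T, v_2 = [[0, 0, 0, 1]]^T

We seek v_1 ∈ ker(A^2) \ ker(A), then set v_{i+1} = A v_i.

One such chain is v_1 = [[0, -1, 2, -3]]^T, v_2 = [[0, 0, 0, 1]]^T. Check: A v_2 = [[0, 0, 0, 0]]^T = 0.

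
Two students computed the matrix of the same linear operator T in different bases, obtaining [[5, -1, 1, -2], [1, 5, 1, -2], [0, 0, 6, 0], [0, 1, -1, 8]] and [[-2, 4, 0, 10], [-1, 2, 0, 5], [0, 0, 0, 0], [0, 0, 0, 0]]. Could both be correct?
trace(A) = 24 but trace(B) = 0. The trace is a similarity invariant, so A and B are not similar.

No.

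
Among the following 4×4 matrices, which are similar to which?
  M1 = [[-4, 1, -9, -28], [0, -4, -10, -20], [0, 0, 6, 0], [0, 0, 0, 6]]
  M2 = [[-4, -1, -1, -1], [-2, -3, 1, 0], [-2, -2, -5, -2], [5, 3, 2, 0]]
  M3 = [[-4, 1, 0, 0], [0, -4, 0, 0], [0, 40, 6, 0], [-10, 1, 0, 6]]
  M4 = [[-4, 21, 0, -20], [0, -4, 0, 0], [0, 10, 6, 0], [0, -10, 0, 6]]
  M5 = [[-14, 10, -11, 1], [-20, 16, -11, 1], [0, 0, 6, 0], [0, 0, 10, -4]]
Characteristic polynomials: χ_{M1} = (x - 6)^2(x + 4)^2, χ_{M2} = (x + 3)^4, χ_{M3} = (x - 6)^2(x + 4)^2, χ_{M4} = (x - 6)^2(x + 4)^2, χ_{M5} = (x - 6)^2(x + 4)^2.

{M1, M3, M4, M5}: invariant factors x - 6, (x - 6)(x + 4)^2.

{M2}: invariant factors (x + 3)^2, (x + 3)^2.

Matrices are similar if and only if their invariant-factor lists agree; the partition into similarity classes is {M1, M3, M4, M5}, {M2}.

2 classes: {M1, M3, M4, M5}, {M2}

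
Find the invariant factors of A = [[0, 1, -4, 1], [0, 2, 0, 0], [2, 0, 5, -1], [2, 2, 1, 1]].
The Jordan structure of A has elementary divisors (x - 2)^3, (x - 2). Arranging the block sizes at each eigenvalue in decreasing order and taking row products gives the invariant factors.

Invariant factors (smallest first, each dividing the next): x - 2, (x - 2)^3.

Check: the last factor (x - 2)^3 is the minimal polynomial, and the product (x - 2)^4 is the characteristic polynomial.

x - 2, (x - 2)^3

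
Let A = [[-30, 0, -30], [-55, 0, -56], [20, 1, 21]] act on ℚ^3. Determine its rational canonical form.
The invariant factors of A (the non-unit diagonal entries of the Smith normal form of xI - A over ℚ[x]) are (x + 5)(x^2 + 4x + 6), each dividing the next. The characteristic polynomial is their product, (x + 5)(x^2 + 4x + 6).

The rational canonical form is the block-diagonal matrix of companion matrices C(f_i):
R = [[0, 0, -30], [1, 0, -26], [0, 1, -9]].

Note the characteristic polynomial does not split into linear factors over ℚ, so A has no Jordan form over ℚ; the rational canonical form exists over any field.

R = [[0, 0, -30], [1, 0, -26], [0, 1, -9]]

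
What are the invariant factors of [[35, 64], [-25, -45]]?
(x + 5)^2

The Jordan structure of A has elementary divisors (x + 5)^2. Arranging the block sizes at each eigenvalue in decreasing order and taking row products gives the invariant factors.

Invariant factors (smallest first, each dividing the next): (x + 5)^2.

Check: the last factor (x + 5)^2 is the minimal polynomial, and the product (x + 5)^2 is the characteristic polynomial.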